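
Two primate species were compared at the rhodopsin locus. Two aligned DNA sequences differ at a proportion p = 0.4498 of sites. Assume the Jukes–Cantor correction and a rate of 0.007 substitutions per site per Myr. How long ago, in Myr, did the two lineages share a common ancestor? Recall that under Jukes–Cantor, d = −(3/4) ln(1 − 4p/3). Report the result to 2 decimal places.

49.05

d = −(3/4) ln(1 − 4p/3) = −0.75 ln(1 − 0.599733) = −0.75 ln(0.400267)
  = −0.75 × (-0.915623) = 0.686717 substitutions/site.
Under a molecular clock d = 2μt, so t = d/(2μ) = 0.686717 / (2 × 0.007) = 49.05 Myr.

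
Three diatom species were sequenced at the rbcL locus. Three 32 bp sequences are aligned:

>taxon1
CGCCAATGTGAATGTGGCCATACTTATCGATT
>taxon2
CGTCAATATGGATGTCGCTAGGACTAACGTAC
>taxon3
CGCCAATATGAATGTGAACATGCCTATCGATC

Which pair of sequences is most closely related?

taxon1–taxon2: 13/32 differ, p = 0.406, d = 0.585.
taxon1–taxon3: 6/32 differ, p = 0.188, d = 0.216.
taxon2–taxon3: 11/32 differ, p = 0.344, d = 0.460.
The smallest distance is between taxon1 and taxon3.

taxon1 and taxon3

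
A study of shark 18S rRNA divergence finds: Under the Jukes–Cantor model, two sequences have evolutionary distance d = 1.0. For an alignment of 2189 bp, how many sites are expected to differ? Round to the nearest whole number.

Invert JC69: p = (3/4)(1 − e^(−4d/3)) = 0.75 × (1 − e^(-1.333333)) = 0.75 × (1 − 0.263597) = 0.552302.
Expected differing sites = pL ≈ 0.552302 × 2189 = 1208.989078 ≈ 1209.

1209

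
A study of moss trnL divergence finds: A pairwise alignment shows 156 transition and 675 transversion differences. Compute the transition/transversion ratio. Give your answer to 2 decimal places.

R = 156/675 = 0.231111… ≈ 0.23 (to 2 d.p.).

0.23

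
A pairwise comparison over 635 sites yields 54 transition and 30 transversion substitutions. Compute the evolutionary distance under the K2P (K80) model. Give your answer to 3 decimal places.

0.147

P = 54/635 ≈ 0.085039 and Q = 30/635 ≈ 0.047244.
Under the Kimura two-parameter model, d = −½ ln(1 − 2P − Q) − ¼ ln(1 − 2Q).
1 − 2P − Q = 0.782678, giving −½ ln(0.782678) = 0.122517.
1 − 2Q = 0.905512, giving −¼ ln(0.905512) = 0.024814.
d = 0.122517 + 0.024814 = 0.147331.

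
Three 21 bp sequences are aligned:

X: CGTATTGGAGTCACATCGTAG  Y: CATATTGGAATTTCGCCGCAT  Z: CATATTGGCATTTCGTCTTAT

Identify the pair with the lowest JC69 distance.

Y and Z

X–Y: 8/21 differ, p = 0.381, d = 0.532.
X–Z: 8/21 differ, p = 0.381, d = 0.532.
Y–Z: 4/21 differ, p = 0.190, d = 0.220.
The smallest distance is between Y and Z.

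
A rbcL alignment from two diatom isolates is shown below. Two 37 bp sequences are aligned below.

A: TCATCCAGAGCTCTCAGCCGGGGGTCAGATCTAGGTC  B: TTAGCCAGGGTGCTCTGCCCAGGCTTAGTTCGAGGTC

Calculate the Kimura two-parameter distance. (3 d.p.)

Of 37 sites, 5 differences are transitions and 7 are transversions, so P = 5/37 ≈ 0.135135 and Q = 7/37 ≈ 0.189189.
Under the Kimura two-parameter model, d = −½ ln(1 − 2P − Q) − ¼ ln(1 − 2Q).
1 − 2P − Q = 0.540541, giving −½ ln(0.540541) = 0.307592.
1 − 2Q = 0.621622, giving −¼ ln(0.621622) = 0.118856.
d = 0.307592 + 0.118856 = 0.426448.

0.426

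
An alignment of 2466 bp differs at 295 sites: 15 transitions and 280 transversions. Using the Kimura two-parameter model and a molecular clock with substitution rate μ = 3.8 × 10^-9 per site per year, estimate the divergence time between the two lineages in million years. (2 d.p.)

17.31

P = 15/2466 ≈ 0.006083 and Q = 280/2466 ≈ 0.113544.
Under the Kimura two-parameter model, d = −½ ln(1 − 2P − Q) − ¼ ln(1 − 2Q).
1 − 2P − Q = 0.87429, giving −½ ln(0.87429) = 0.067172.
1 − 2Q = 0.772912, giving −¼ ln(0.772912) = 0.064398.
d = 0.067172 + 0.064398 = 0.131570.
Under a molecular clock d = 2μt, so t = d/(2μ) = 0.131570 / (2 × 3.8 × 10^-9) = 17.31 million years.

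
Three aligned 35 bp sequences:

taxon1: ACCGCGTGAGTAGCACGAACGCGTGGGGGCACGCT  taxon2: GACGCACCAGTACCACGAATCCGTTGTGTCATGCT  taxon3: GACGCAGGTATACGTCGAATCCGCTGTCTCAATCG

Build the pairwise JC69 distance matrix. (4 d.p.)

d(taxon1,taxon2) = 0.4582, d(taxon1,taxon3) = 0.9650, d(taxon2,taxon3) = 0.4073

taxon1–taxon2: 12/35 sites differ → p ≈ 0.342857, d = −0.75 ln(1 − 0.457143) = 0.458182 ≈ 0.4582.
taxon1–taxon3: 19/35 sites differ → p ≈ 0.542857, d = −0.75 ln(1 − 0.723809) = 0.964997 ≈ 0.9650.
taxon2–taxon3: 11/35 sites differ → p ≈ 0.314286, d = −0.75 ln(1 − 0.419048) = 0.407315 ≈ 0.4073.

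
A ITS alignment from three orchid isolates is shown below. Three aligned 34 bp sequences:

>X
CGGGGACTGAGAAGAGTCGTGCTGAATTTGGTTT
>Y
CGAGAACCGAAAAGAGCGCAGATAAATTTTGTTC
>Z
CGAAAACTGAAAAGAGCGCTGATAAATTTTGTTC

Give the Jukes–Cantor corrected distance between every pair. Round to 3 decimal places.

X–Y: 12/34 sites differ → p ≈ 0.352941, d = −0.75 ln(1 − 0.470588) = 0.476991 ≈ 0.477.
X–Z: 11/34 sites differ → p ≈ 0.323529, d = −0.75 ln(1 − 0.431372) = 0.423397 ≈ 0.423.
Y–Z: 3/34 sites differ → p ≈ 0.088235, d = −0.75 ln(1 − 0.117647) = 0.093872 ≈ 0.094.

d(X,Y) = 0.477, d(X,Z) = 0.423, d(Y,Z) = 0.094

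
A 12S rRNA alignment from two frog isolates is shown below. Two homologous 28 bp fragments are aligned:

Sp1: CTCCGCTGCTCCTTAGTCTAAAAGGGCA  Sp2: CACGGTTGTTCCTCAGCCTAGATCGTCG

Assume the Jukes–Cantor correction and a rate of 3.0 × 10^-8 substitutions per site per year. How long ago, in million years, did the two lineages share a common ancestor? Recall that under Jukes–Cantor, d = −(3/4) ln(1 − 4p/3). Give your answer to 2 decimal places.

9.27

The sequences differ at 11 of 28 sites, so p = 11/28 ≈ 0.392857.
d = −(3/4) ln(1 − 4p/3) = −0.75 ln(1 − 0.523809) = −0.75 ln(0.476191)
  = −0.75 × (-0.741936) = 0.556452 substitutions/site.
Under a molecular clock d = 2μt, so t = d/(2μ) = 0.556452 / (2 × 3.0 × 10^-8) = 9.27 million years.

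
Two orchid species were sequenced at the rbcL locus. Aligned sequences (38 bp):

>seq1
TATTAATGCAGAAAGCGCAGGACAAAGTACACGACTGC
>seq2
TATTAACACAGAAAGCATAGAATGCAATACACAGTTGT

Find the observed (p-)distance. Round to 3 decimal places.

0.342

The sequences differ at 13 of 38 positions.
p = 13/38 = 0.342105… ≈ 0.342 (to 3 d.p.).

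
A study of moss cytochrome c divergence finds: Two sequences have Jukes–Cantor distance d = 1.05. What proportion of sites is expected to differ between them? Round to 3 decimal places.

p = (3/4)(1 − e^(−4d/3)) = 0.75 × (1 − e^(-1.4)) = 0.75 × (1 − 0.246597) = 0.565052.

0.565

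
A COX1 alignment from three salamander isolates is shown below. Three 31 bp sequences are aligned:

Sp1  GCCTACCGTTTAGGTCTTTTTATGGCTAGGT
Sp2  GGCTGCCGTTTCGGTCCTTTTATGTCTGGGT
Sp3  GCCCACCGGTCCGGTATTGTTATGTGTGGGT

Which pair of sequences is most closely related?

Sp1–Sp2: 6/31 differ, p = 0.194, d = 0.224.
Sp1–Sp3: 9/31 differ, p = 0.290, d = 0.367.
Sp2–Sp3: 9/31 differ, p = 0.290, d = 0.367.
The smallest distance is between Sp1 and Sp2.

Sp1 and Sp2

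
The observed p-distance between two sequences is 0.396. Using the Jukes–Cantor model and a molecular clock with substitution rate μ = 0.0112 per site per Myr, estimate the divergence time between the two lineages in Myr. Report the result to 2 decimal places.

25.14

d = −(3/4) ln(1 − 4p/3) = −0.75 ln(1 − 0.528) = −0.75 ln(0.472)
  = −0.75 × (-0.750776) = 0.563082 substitutions/site.
Under a molecular clock d = 2μt, so t = d/(2μ) = 0.563082 / (2 × 0.0112) = 25.14 Myr.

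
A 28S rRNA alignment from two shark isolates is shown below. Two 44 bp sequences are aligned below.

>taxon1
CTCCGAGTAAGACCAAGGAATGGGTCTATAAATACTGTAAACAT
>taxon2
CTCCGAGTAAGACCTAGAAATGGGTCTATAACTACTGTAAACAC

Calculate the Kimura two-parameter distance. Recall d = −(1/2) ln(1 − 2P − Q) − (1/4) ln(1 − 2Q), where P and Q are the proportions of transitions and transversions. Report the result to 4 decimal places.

Of 44 sites, 2 differences are transitions and 2 are transversions, so P = 2/44 ≈ 0.045455 and Q = 2/44 ≈ 0.045455.
Under the Kimura two-parameter model, d = −½ ln(1 − 2P − Q) − ¼ ln(1 − 2Q).
1 − 2P − Q = 0.863635, giving −½ ln(0.863635) = 0.073303.
1 − 2Q = 0.90909, giving −¼ ln(0.90909) = 0.023828.
d = 0.073303 + 0.023828 = 0.097131.

0.0971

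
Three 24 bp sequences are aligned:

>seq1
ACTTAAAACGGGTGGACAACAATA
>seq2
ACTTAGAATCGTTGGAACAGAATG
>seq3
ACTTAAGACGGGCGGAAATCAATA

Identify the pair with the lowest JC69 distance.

seq1–seq2: 8/24 differ, p = 0.333, d = 0.441.
seq1–seq3: 4/24 differ, p = 0.167, d = 0.188.
seq2–seq3: 10/24 differ, p = 0.417, d = 0.608.
The smallest distance is between seq1 and seq3.

seq1 and seq3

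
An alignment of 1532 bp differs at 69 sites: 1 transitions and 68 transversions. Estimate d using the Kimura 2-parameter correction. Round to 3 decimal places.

P = 1/1532 ≈ 0.000653 and Q = 68/1532 ≈ 0.044386.
Under the Kimura two-parameter model, d = −½ ln(1 − 2P − Q) − ¼ ln(1 − 2Q).
1 − 2P − Q = 0.954308, giving −½ ln(0.954308) = 0.023384.
1 − 2Q = 0.911228, giving −¼ ln(0.911228) = 0.023241.
d = 0.023384 + 0.023241 = 0.046625.

0.047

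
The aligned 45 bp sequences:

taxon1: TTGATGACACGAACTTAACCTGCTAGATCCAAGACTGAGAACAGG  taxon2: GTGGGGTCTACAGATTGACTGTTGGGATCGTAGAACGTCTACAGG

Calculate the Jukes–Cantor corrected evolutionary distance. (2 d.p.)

0.86

The sequences differ at 23 of 45 sites, so p = 23/45 ≈ 0.511111.
d = −(3/4) ln(1 − 4p/3) = −0.75 ln(1 − 0.681481) = −0.75 ln(0.318519)
  = −0.75 × (-1.144073) = 0.858055 substitutions/site.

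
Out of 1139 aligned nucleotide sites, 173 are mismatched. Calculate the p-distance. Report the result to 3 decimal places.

p = 173/1139 = 0.151887… ≈ 0.152 (to 3 d.p.).

0.152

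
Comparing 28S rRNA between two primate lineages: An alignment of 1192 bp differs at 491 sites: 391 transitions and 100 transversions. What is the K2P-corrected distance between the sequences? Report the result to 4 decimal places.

0.7193

P = 391/1192 ≈ 0.32802 and Q = 100/1192 ≈ 0.083893.
Under the Kimura two-parameter model, d = −½ ln(1 − 2P − Q) − ¼ ln(1 − 2Q).
1 − 2P − Q = 0.260067, giving −½ ln(0.260067) = 0.673408.
1 − 2Q = 0.832214, giving −¼ ln(0.832214) = 0.045916.
d = 0.673408 + 0.045916 = 0.719324.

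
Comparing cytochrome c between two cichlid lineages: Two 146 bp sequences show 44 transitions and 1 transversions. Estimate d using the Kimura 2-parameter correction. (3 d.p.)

0.474

P = 44/146 ≈ 0.30137 and Q = 1/146 ≈ 0.006849.
Under the Kimura two-parameter model, d = −½ ln(1 − 2P − Q) − ¼ ln(1 − 2Q).
1 − 2P − Q = 0.390411, giving −½ ln(0.390411) = 0.470278.
1 − 2Q = 0.986302, giving −¼ ln(0.986302) = 0.003448.
d = 0.470278 + 0.003448 = 0.473726.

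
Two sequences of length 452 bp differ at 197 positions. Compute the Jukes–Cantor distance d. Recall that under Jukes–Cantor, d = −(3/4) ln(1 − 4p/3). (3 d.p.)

0.653

p = 197/452 ≈ 0.435841.
d = −(3/4) ln(1 − 4p/3) = −0.75 ln(1 − 0.581121) = −0.75 ln(0.418879)
  = −0.75 × (-0.870173) = 0.652630 substitutions/site.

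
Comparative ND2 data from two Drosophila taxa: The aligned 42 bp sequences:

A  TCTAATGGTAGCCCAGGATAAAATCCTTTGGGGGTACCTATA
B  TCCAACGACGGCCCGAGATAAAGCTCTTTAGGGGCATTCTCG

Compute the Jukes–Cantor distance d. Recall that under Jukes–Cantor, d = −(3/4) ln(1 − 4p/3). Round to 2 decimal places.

0.64

The sequences differ at 18 of 42 sites, so p = 18/42 ≈ 0.428571.
d = −(3/4) ln(1 − 4p/3) = −0.75 ln(1 − 0.571428) = −0.75 ln(0.428572)
  = −0.75 × (-0.847297) = 0.635473 substitutions/site.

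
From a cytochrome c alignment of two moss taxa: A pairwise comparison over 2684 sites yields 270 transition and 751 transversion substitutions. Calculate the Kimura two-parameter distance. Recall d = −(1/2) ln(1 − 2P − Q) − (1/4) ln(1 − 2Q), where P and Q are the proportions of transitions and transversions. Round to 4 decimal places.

P = 270/2684 ≈ 0.100596 and Q = 751/2684 ≈ 0.279806.
Under the Kimura two-parameter model, d = −½ ln(1 − 2P − Q) − ¼ ln(1 − 2Q).
1 − 2P − Q = 0.519002, giving −½ ln(0.519002) = 0.327924.
1 − 2Q = 0.440388, giving −¼ ln(0.440388) = 0.205025.
d = 0.327924 + 0.205025 = 0.532949.

0.5329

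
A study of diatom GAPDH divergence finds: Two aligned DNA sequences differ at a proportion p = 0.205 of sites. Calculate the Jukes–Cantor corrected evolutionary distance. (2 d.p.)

d = −(3/4) ln(1 − 4p/3) = −0.75 ln(1 − 0.273333) = −0.75 ln(0.726667)
  = −0.75 × (-0.319287) = 0.239465 substitutions/site.

0.24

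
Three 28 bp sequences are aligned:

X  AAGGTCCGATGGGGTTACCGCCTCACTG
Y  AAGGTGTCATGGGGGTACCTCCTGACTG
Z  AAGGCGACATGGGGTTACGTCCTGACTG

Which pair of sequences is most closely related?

X–Y: 6/28 differ, p = 0.214, d = 0.252.
X–Z: 7/28 differ, p = 0.250, d = 0.304.
Y–Z: 4/28 differ, p = 0.143, d = 0.158.
The smallest distance is between Y and Z.

Y and Z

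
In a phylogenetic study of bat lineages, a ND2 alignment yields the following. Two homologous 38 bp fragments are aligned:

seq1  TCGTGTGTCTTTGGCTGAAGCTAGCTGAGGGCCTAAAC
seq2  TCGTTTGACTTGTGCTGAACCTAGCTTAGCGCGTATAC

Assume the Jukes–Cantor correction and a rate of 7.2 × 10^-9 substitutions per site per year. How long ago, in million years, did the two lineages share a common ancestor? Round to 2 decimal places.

19.77

The sequences differ at 9 of 38 sites (5, 8, 12, 13, 20, 27, 30, 33, 36), so p = 9/38 ≈ 0.236842.
d = −(3/4) ln(1 − 4p/3) = −0.75 ln(1 − 0.315789) = −0.75 ln(0.684211)
  = −0.75 × (-0.379489) = 0.284617 substitutions/site.
Under a molecular clock d = 2μt, so t = d/(2μ) = 0.284617 / (2 × 7.2 × 10^-9) = 19.77 million years.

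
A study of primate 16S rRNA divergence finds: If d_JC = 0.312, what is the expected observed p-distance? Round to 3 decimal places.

p = (3/4)(1 − e^(−4d/3)) = 0.75 × (1 − e^(-0.416)) = 0.75 × (1 − 0.659680) = 0.255240.

0.255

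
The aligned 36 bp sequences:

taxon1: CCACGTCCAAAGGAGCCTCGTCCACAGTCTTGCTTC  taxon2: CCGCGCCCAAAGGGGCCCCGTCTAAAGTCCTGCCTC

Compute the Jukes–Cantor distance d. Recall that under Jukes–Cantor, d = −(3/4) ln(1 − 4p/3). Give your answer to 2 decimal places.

The sequences differ at 8 of 36 sites (3, 6, 14, 18, 23, 25, 30, 34), so p = 8/36 ≈ 0.222222.
d = −(3/4) ln(1 − 4p/3) = −0.75 ln(1 − 0.296296) = −0.75 ln(0.703704)
  = −0.75 × (-0.351397) = 0.263548 substitutions/site.

0.26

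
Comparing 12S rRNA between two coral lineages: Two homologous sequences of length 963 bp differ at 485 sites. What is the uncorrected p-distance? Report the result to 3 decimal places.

p = 485/963 = 0.503634… ≈ 0.504 (to 3 d.p.).

0.504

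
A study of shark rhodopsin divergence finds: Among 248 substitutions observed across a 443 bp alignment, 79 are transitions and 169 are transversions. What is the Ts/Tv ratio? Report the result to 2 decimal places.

0.47

R = 79/169 = 0.467455… ≈ 0.47 (to 2 d.p.).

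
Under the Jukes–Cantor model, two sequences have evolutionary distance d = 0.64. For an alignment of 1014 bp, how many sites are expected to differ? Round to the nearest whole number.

Invert JC69: p = (3/4)(1 − e^(−4d/3)) = 0.75 × (1 − e^(-0.853333)) = 0.75 × (1 − 0.425993) = 0.430505.
Expected differing sites = pL ≈ 0.430505 × 1014 = 436.53207 ≈ 437.

437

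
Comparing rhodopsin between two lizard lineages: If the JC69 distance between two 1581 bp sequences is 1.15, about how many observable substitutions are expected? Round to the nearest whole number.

930

Invert JC69: p = (3/4)(1 − e^(−4d/3)) = 0.75 × (1 − e^(-1.533333)) = 0.75 × (1 − 0.215815) = 0.588139.
Expected differing sites = pL ≈ 0.588139 × 1581 = 929.847759 ≈ 930.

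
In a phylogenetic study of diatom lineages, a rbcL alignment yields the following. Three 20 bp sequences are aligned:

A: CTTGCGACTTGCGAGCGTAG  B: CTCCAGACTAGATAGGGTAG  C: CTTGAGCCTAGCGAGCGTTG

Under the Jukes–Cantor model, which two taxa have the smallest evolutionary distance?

A and C

A–B: 7/20 differ, p = 0.350, d = 0.471.
A–C: 4/20 differ, p = 0.200, d = 0.233.
B–C: 7/20 differ, p = 0.350, d = 0.471.
The smallest distance is between A and C.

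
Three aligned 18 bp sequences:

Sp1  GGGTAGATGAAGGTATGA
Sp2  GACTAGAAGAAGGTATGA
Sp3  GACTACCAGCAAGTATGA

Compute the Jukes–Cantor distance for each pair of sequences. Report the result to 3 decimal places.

Sp1–Sp2: 3/18 sites differ → p ≈ 0.166667, d = −0.75 ln(1 − 0.222223) = 0.188487 ≈ 0.188.
Sp1–Sp3: 7/18 sites differ → p ≈ 0.388889, d = −0.75 ln(1 − 0.518519) = 0.548166 ≈ 0.548.
Sp2–Sp3: 4/18 sites differ → p ≈ 0.222222, d = −0.75 ln(1 − 0.296296) = 0.263548 ≈ 0.264.

d(Sp1,Sp2) = 0.188, d(Sp1,Sp3) = 0.548, d(Sp2,Sp3) = 0.264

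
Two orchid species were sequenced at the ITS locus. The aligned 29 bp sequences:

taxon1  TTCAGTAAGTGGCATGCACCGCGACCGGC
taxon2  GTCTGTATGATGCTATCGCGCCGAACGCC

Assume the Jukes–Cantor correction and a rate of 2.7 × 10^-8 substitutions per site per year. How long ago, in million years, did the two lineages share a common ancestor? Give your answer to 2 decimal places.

The sequences differ at 13 of 29 sites, so p = 13/29 ≈ 0.448276.
d = −(3/4) ln(1 − 4p/3) = −0.75 ln(1 − 0.597701) = −0.75 ln(0.402299)
  = −0.75 × (-0.910560) = 0.682920 substitutions/site.
Under a molecular clock d = 2μt, so t = d/(2μ) = 0.682920 / (2 × 2.7 × 10^-8) = 12.65 million years.

12.65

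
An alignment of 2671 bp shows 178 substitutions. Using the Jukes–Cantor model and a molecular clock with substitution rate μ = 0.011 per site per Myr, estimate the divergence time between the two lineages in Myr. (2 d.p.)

3.17

p = 178/2671 ≈ 0.066642.
d = −(3/4) ln(1 − 4p/3) = −0.75 ln(1 − 0.088856) = −0.75 ln(0.911144)
  = −0.75 × (-0.093054) = 0.069791 substitutions/site.
Under a molecular clock d = 2μt, so t = d/(2μ) = 0.069791 / (2 × 0.011) = 3.17 Myr.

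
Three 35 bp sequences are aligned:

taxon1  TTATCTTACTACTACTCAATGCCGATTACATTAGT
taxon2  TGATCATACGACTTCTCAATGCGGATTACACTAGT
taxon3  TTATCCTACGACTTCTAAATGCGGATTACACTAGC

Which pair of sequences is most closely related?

taxon2 and taxon3

taxon1–taxon2: 6/35 differ, p = 0.171, d = 0.195.
taxon1–taxon3: 7/35 differ, p = 0.200, d = 0.233.
taxon2–taxon3: 4/35 differ, p = 0.114, d = 0.124.
The smallest distance is between taxon2 and taxon3.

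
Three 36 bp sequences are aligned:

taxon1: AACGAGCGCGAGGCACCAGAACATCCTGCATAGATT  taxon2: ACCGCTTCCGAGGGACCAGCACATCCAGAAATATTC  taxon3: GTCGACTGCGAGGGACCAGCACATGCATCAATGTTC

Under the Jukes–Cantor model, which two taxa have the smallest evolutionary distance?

taxon1–taxon2: 14/36 differ, p = 0.389, d = 0.548.
taxon1–taxon3: 13/36 differ, p = 0.361, d = 0.493.
taxon2–taxon3: 9/36 differ, p = 0.250, d = 0.304.
The smallest distance is between taxon2 and taxon3.

taxon2 and taxon3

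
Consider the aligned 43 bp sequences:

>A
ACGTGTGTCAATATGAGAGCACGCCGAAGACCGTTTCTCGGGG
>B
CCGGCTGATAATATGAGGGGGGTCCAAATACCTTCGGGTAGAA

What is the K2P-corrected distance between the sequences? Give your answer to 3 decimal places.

0.802

Of 43 sites, 9 differences are transitions and 12 are transversions, so P = 9/43 ≈ 0.209302 and Q = 12/43 ≈ 0.27907.
Under the Kimura two-parameter model, d = −½ ln(1 − 2P − Q) − ¼ ln(1 − 2Q).
1 − 2P − Q = 0.302326, giving −½ ln(0.302326) = 0.598125.
1 − 2Q = 0.44186, giving −¼ ln(0.44186) = 0.204191.
d = 0.598125 + 0.204191 = 0.802316.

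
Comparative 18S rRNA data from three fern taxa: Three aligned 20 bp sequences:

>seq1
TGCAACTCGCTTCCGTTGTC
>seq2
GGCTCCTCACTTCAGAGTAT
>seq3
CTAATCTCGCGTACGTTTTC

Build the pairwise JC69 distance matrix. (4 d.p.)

seq1–seq2: 10/20 sites differ → p = 0.5, d = −0.75 ln(1 − 0.666667) = 0.823960 ≈ 0.8240.
seq1–seq3: 7/20 sites differ → p = 0.35, d = −0.75 ln(1 − 0.466667) = 0.471457 ≈ 0.4715.
seq2–seq3: 13/20 sites differ → p = 0.65, d = −0.75 ln(1 − 0.866667) = 1.511179 ≈ 1.5112.

d(seq1,seq2) = 0.8240, d(seq1,seq3) = 0.4715, d(seq2,seq3) = 1.5112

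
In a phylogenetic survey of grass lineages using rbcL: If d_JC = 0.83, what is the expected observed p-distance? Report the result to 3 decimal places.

0.502

p = (3/4)(1 − e^(−4d/3)) = 0.75 × (1 − e^(-1.106667)) = 0.75 × (1 − 0.330659) = 0.502006.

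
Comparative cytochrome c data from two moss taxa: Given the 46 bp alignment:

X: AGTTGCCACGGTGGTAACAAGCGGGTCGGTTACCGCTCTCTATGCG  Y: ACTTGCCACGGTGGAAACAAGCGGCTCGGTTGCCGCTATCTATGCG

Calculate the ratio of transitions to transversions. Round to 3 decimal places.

Transitions are A↔G and C↔T; transversions are all other mismatches.
Transitions: 1. Transversions: 4.
R = 1/4 = 0.250.

0.250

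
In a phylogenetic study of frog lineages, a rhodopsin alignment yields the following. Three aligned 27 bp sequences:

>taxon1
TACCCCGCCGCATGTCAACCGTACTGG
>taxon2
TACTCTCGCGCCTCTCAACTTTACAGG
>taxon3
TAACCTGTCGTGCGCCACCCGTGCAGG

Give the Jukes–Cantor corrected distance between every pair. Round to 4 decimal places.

d(taxon1,taxon2) = 0.4408, d(taxon1,taxon3) = 0.5107, d(taxon2,taxon3) = 0.7704

taxon1–taxon2: 9/27 sites differ → p ≈ 0.333333, d = −0.75 ln(1 − 0.444444) = 0.440839 ≈ 0.4408.
taxon1–taxon3: 10/27 sites differ → p ≈ 0.37037, d = −0.75 ln(1 − 0.493827) = 0.510658 ≈ 0.5107.
taxon2–taxon3: 13/27 sites differ → p ≈ 0.481481, d = −0.75 ln(1 − 0.641975) = 0.770364 ≈ 0.7704.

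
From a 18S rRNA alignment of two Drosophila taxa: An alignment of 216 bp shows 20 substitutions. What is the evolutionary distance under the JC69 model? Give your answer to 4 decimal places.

0.0988

p = 20/216 ≈ 0.092593.
d = −(3/4) ln(1 − 4p/3) = −0.75 ln(1 − 0.123457) = −0.75 ln(0.876543)
  = −0.75 × (-0.131770) = 0.098828 substitutions/site.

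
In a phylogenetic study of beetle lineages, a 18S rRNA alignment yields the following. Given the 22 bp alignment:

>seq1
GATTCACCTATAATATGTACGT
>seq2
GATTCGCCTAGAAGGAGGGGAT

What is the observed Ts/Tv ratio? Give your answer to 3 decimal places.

Transitions are A↔G and C↔T; transversions are all other mismatches.
Transitions: 4. Transversions: 5.
R = 4/5 = 0.800.

0.800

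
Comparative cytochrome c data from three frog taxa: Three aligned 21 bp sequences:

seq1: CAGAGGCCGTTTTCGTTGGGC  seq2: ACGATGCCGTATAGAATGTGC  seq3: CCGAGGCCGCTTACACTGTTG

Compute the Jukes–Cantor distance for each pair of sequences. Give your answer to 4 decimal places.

d(seq1,seq2) = 0.6355, d(seq1,seq3) = 0.5319, d(seq2,seq3) = 0.5319

seq1–seq2: 9/21 sites differ → p ≈ 0.428571, d = −0.75 ln(1 − 0.571428) = 0.635472 ≈ 0.6355.
seq1–seq3: 8/21 sites differ → p ≈ 0.380952, d = −0.75 ln(1 − 0.507936) = 0.531860 ≈ 0.5319.
seq2–seq3: 8/21 sites differ → p ≈ 0.380952, d = −0.75 ln(1 − 0.507936) = 0.531860 ≈ 0.5319.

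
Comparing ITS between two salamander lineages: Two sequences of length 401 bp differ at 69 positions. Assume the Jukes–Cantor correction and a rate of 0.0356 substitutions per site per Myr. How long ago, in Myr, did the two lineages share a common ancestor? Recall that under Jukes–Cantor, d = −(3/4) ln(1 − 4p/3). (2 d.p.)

2.75

p = 69/401 ≈ 0.17207.
d = −(3/4) ln(1 − 4p/3) = −0.75 ln(1 − 0.229427) = −0.75 ln(0.770573)
  = −0.75 × (-0.260621) = 0.195466 substitutions/site.
Under a molecular clock d = 2μt, so t = d/(2μ) = 0.195466 / (2 × 0.0356) = 2.75 Myr.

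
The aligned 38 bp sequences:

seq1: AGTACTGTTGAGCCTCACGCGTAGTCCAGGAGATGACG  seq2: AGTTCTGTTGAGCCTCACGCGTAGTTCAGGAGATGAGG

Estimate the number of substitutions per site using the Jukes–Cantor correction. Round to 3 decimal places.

0.083

The sequences differ at 3 of 38 sites (4, 26, 37), so p = 3/38 ≈ 0.078947.
d = −(3/4) ln(1 − 4p/3) = −0.75 ln(1 − 0.105263) = −0.75 ln(0.894737)
  = −0.75 × (-0.111225) = 0.083419 substitutions/site.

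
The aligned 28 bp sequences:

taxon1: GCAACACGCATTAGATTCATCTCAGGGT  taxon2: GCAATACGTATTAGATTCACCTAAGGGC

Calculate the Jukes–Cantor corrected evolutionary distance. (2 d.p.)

0.20

The sequences differ at 5 of 28 sites (5, 9, 20, 23, 28), so p = 5/28 ≈ 0.178571.
d = −(3/4) ln(1 − 4p/3) = −0.75 ln(1 − 0.238095) = −0.75 ln(0.761905)
  = −0.75 × (-0.271933) = 0.203950 substitutions/site.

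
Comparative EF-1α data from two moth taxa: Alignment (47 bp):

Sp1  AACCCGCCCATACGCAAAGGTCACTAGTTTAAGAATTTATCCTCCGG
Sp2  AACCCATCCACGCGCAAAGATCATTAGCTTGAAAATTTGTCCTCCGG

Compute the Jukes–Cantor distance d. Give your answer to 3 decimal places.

0.250

The sequences differ at 10 of 47 sites (6, 7, 11, 12, 20, 24, 28, 31, 33, 39), so p = 10/47 ≈ 0.212766.
d = −(3/4) ln(1 − 4p/3) = −0.75 ln(1 − 0.283688) = −0.75 ln(0.716312)
  = −0.75 × (-0.333639) = 0.250229 substitutions/site.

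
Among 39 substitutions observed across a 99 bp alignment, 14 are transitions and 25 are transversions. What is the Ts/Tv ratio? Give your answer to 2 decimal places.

0.56

R = 14/25 = 0.56.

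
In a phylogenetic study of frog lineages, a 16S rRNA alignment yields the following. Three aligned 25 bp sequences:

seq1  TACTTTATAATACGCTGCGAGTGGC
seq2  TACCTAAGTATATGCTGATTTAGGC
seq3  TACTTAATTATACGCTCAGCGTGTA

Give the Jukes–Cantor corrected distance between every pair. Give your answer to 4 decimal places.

d(seq1,seq2) = 0.5716, d(seq1,seq3) = 0.3505, d(seq2,seq3) = 0.5716

seq1–seq2: 10/25 sites differ → p = 0.4, d = −0.75 ln(1 − 0.533333) = 0.571605 ≈ 0.5716.
seq1–seq3: 7/25 sites differ → p = 0.28, d = −0.75 ln(1 − 0.373333) = 0.350505 ≈ 0.3505.
seq2–seq3: 10/25 sites differ → p = 0.4, d = −0.75 ln(1 − 0.533333) = 0.571605 ≈ 0.5716.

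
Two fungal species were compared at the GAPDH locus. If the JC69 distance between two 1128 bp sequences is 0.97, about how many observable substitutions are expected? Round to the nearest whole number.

Invert JC69: p = (3/4)(1 − e^(−4d/3)) = 0.75 × (1 − e^(-1.293333)) = 0.75 × (1 − 0.274355) = 0.544234.
Expected differing sites = pL ≈ 0.544234 × 1128 = 613.895952 ≈ 614.

614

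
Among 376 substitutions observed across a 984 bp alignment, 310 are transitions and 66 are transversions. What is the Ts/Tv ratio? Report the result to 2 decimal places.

4.70

R = 310/66 = 4.696969… ≈ 4.70 (to 2 d.p.).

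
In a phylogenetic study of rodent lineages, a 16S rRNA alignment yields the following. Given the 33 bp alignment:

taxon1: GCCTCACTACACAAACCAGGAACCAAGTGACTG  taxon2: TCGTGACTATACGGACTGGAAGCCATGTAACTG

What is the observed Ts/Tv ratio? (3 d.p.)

2.000

Transitions are A↔G and C↔T; transversions are all other mismatches.
Transitions: 8. Transversions: 4.
R = 8/4 = 2.000.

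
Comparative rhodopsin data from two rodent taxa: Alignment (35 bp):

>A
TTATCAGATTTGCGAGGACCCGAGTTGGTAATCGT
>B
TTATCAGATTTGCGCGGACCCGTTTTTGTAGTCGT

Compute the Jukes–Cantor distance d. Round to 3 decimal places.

The sequences differ at 5 of 35 sites (15, 23, 24, 27, 31), so p = 5/35 ≈ 0.142857.
d = −(3/4) ln(1 − 4p/3) = −0.75 ln(1 − 0.190476) = −0.75 ln(0.809524)
  = −0.75 × (-0.211309) = 0.158482 substitutions/site.

0.158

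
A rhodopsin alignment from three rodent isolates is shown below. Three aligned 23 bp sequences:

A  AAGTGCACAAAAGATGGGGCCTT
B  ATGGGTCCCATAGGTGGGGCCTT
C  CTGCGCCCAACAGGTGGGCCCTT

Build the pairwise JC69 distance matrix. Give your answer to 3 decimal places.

A–B: 7/23 sites differ → p ≈ 0.304348, d = −0.75 ln(1 − 0.405797) = 0.390401 ≈ 0.390.
A–C: 7/23 sites differ → p ≈ 0.304348, d = −0.75 ln(1 − 0.405797) = 0.390401 ≈ 0.390.
B–C: 6/23 sites differ → p ≈ 0.26087, d = −0.75 ln(1 − 0.347827) = 0.320584 ≈ 0.321.

d(A,B) = 0.390, d(A,C) = 0.390, d(B,C) = 0.321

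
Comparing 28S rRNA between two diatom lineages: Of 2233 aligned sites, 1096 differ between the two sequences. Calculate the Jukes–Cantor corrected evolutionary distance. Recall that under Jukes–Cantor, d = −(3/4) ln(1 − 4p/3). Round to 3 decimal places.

0.797

p = 1096/2233 ≈ 0.49082.
d = −(3/4) ln(1 − 4p/3) = −0.75 ln(1 − 0.654427) = −0.75 ln(0.345573)
  = −0.75 × (-1.062551) = 0.796913 substitutions/site.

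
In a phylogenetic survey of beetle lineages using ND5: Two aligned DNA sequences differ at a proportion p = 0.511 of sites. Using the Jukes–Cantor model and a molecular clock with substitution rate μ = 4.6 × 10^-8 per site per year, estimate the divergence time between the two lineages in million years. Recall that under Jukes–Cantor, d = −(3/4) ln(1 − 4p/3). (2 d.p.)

d = −(3/4) ln(1 − 4p/3) = −0.75 ln(1 − 0.681333) = −0.75 ln(0.318667)
  = −0.75 × (-1.143609) = 0.857707 substitutions/site.
Under a molecular clock d = 2μt, so t = d/(2μ) = 0.857707 / (2 × 4.6 × 10^-8) = 9.32 million years.

9.32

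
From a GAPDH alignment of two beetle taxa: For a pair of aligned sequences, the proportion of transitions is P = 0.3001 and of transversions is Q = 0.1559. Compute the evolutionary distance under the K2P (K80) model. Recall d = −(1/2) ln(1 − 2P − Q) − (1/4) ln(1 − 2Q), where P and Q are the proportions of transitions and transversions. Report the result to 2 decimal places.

0.80

Under the Kimura two-parameter model, d = −½ ln(1 − 2P − Q) − ¼ ln(1 − 2Q).
1 − 2P − Q = 0.2439, giving −½ ln(0.2439) = 0.705498.
1 − 2Q = 0.6882, giving −¼ ln(0.6882) = 0.093419.
d = 0.705498 + 0.093419 = 0.798917.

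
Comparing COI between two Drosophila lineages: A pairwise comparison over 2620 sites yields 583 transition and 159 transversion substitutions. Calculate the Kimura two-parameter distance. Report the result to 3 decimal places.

0.385

P = 583/2620 ≈ 0.222519 and Q = 159/2620 ≈ 0.060687.
Under the Kimura two-parameter model, d = −½ ln(1 − 2P − Q) − ¼ ln(1 − 2Q).
1 − 2P − Q = 0.494275, giving −½ ln(0.494275) = 0.352332.
1 − 2Q = 0.878626, giving −¼ ln(0.878626) = 0.032349.
d = 0.352332 + 0.032349 = 0.384681.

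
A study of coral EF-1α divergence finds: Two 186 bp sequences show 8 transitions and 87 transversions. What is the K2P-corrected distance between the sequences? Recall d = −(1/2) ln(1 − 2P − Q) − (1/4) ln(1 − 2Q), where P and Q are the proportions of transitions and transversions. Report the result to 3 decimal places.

P = 8/186 ≈ 0.043011 and Q = 87/186 ≈ 0.467742.
Under the Kimura two-parameter model, d = −½ ln(1 − 2P − Q) − ¼ ln(1 − 2Q).
1 − 2P − Q = 0.446236, giving −½ ln(0.446236) = 0.403454.
1 − 2Q = 0.064516, giving −¼ ln(0.064516) = 0.685211.
d = 0.403454 + 0.685211 = 1.088665.

1.089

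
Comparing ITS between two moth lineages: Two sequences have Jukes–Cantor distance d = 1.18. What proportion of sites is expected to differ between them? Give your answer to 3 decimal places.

p = (3/4)(1 − e^(−4d/3)) = 0.75 × (1 − e^(-1.573333)) = 0.75 × (1 − 0.207353) = 0.594485.

0.594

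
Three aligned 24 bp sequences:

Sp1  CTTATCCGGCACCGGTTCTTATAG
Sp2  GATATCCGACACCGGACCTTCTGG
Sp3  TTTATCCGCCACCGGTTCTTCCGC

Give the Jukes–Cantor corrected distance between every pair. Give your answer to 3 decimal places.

d(Sp1,Sp2) = 0.369, d(Sp1,Sp3) = 0.304, d(Sp2,Sp3) = 0.369

Sp1–Sp2: 7/24 sites differ → p ≈ 0.291667, d = −0.75 ln(1 − 0.388889) = 0.369358 ≈ 0.369.
Sp1–Sp3: 6/24 sites differ → p = 0.25, d = −0.75 ln(1 − 0.333333) = 0.304098 ≈ 0.304.
Sp2–Sp3: 7/24 sites differ → p ≈ 0.291667, d = −0.75 ln(1 − 0.388889) = 0.369358 ≈ 0.369.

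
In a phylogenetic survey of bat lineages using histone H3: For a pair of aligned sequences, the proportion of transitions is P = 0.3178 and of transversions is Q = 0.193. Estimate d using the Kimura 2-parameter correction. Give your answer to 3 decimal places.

1.004

Under the Kimura two-parameter model, d = −½ ln(1 − 2P − Q) − ¼ ln(1 − 2Q).
1 − 2P − Q = 0.1714, giving −½ ln(0.1714) = 0.881878.
1 − 2Q = 0.614, giving −¼ ln(0.614) = 0.121940.
d = 0.881878 + 0.121940 = 1.003818.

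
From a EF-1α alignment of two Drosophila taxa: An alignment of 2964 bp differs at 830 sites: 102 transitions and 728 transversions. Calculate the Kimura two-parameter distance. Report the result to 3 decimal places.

0.358

P = 102/2964 ≈ 0.034413 and Q = 728/2964 ≈ 0.245614.
Under the Kimura two-parameter model, d = −½ ln(1 − 2P − Q) − ¼ ln(1 − 2Q).
1 − 2P − Q = 0.68556, giving −½ ln(0.68556) = 0.188760.
1 − 2Q = 0.508772, giving −¼ ln(0.508772) = 0.168939.
d = 0.188760 + 0.168939 = 0.357699.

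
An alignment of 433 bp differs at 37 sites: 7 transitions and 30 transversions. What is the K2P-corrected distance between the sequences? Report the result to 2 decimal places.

0.09

P = 7/433 ≈ 0.016166 and Q = 30/433 ≈ 0.069284.
Under the Kimura two-parameter model, d = −½ ln(1 − 2P − Q) − ¼ ln(1 − 2Q).
1 − 2P − Q = 0.898384, giving −½ ln(0.898384) = 0.053579.
1 − 2Q = 0.861432, giving −¼ ln(0.861432) = 0.037290.
d = 0.053579 + 0.037290 = 0.090869.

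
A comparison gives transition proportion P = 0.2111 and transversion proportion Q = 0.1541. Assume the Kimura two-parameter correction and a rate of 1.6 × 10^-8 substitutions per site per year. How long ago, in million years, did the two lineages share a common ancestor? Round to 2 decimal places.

Under the Kimura two-parameter model, d = −½ ln(1 − 2P − Q) − ¼ ln(1 − 2Q).
1 − 2P − Q = 0.4237, giving −½ ln(0.4237) = 0.429365.
1 − 2Q = 0.6918, giving −¼ ln(0.6918) = 0.092115.
d = 0.429365 + 0.092115 = 0.521480.
Under a molecular clock d = 2μt, so t = d/(2μ) = 0.521480 / (2 × 1.6 × 10^-8) = 16.30 million years.

16.30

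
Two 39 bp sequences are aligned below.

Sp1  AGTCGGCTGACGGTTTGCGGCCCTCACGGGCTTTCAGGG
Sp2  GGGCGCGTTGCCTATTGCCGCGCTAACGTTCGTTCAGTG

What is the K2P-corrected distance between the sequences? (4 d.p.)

Of 39 sites, 2 differences are transitions and 14 are transversions, so P = 2/39 ≈ 0.051282 and Q = 14/39 ≈ 0.358974.
Under the Kimura two-parameter model, d = −½ ln(1 − 2P − Q) − ¼ ln(1 − 2Q).
1 − 2P − Q = 0.538462, giving −½ ln(0.538462) = 0.309519.
1 − 2Q = 0.282052, giving −¼ ln(0.282052) = 0.316416.
d = 0.309519 + 0.316416 = 0.625935.

0.6259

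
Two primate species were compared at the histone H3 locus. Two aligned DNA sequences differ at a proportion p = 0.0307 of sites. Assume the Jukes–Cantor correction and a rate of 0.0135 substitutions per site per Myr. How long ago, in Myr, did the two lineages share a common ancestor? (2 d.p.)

1.16

d = −(3/4) ln(1 − 4p/3) = −0.75 ln(1 − 0.040933) = −0.75 ln(0.959067)
  = −0.75 × (-0.041794) = 0.031346 substitutions/site.
Under a molecular clock d = 2μt, so t = d/(2μ) = 0.031346 / (2 × 0.0135) = 1.16 Myr.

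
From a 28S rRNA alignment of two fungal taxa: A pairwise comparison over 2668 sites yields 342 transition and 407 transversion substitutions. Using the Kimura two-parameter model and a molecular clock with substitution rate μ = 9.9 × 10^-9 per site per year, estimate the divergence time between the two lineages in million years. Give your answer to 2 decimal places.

17.87

P = 342/2668 ≈ 0.128186 and Q = 407/2668 ≈ 0.152549.
Under the Kimura two-parameter model, d = −½ ln(1 − 2P − Q) − ¼ ln(1 − 2Q).
1 − 2P − Q = 0.591079, giving −½ ln(0.591079) = 0.262903.
1 − 2Q = 0.694902, giving −¼ ln(0.694902) = 0.090996.
d = 0.262903 + 0.090996 = 0.353899.
Under a molecular clock d = 2μt, so t = d/(2μ) = 0.353899 / (2 × 9.9 × 10^-9) = 17.87 million years.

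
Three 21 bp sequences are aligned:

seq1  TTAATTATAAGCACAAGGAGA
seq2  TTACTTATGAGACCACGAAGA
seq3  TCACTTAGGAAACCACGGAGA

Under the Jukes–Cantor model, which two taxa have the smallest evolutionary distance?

seq1–seq2: 6/21 differ, p = 0.286, d = 0.360.
seq1–seq3: 8/21 differ, p = 0.381, d = 0.532.
seq2–seq3: 4/21 differ, p = 0.190, d = 0.220.
The smallest distance is between seq2 and seq3.

seq2 and seq3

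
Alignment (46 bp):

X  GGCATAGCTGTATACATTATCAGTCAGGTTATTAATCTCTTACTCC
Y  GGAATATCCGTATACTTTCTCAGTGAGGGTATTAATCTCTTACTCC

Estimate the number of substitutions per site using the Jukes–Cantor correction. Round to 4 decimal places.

0.1701

The sequences differ at 7 of 46 sites (3, 7, 9, 16, 19, 25, 29), so p = 7/46 ≈ 0.152174.
d = −(3/4) ln(1 − 4p/3) = −0.75 ln(1 − 0.202899) = −0.75 ln(0.797101)
  = −0.75 × (-0.226774) = 0.170081 substitutions/site.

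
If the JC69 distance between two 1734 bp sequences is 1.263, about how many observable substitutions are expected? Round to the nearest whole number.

Invert JC69: p = (3/4)(1 − e^(−4d/3)) = 0.75 × (1 − e^(-1.684)) = 0.75 × (1 − 0.185630) = 0.610778.
Expected differing sites = pL ≈ 0.610778 × 1734 = 1059.089052 ≈ 1059.

1059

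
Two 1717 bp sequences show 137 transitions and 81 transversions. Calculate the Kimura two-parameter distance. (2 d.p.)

P = 137/1717 ≈ 0.07979 and Q = 81/1717 ≈ 0.047175.
Under the Kimura two-parameter model, d = −½ ln(1 − 2P − Q) − ¼ ln(1 − 2Q).
1 − 2P − Q = 0.793245, giving −½ ln(0.793245) = 0.115812.
1 − 2Q = 0.90565, giving −¼ ln(0.90565) = 0.024776.
d = 0.115812 + 0.024776 = 0.140588.

0.14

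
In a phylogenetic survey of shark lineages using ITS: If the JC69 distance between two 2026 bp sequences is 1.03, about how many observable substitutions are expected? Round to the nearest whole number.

Invert JC69: p = (3/4)(1 − e^(−4d/3)) = 0.75 × (1 − e^(-1.373333)) = 0.75 × (1 − 0.253261) = 0.560054.
Expected differing sites = pL ≈ 0.560054 × 2026 = 1134.669404 ≈ 1135.

1135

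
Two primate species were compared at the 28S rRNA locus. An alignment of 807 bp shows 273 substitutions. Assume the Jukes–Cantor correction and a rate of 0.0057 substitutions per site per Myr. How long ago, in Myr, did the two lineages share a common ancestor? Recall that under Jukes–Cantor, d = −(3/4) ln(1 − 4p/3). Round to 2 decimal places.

p = 273/807 ≈ 0.33829.
d = −(3/4) ln(1 − 4p/3) = −0.75 ln(1 − 0.451053) = −0.75 ln(0.548947)
  = −0.75 × (-0.599753) = 0.449815 substitutions/site.
Under a molecular clock d = 2μt, so t = d/(2μ) = 0.449815 / (2 × 0.0057) = 39.46 Myr.

39.46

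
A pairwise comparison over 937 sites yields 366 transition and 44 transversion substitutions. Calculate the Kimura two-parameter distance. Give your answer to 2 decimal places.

0.91

P = 366/937 ≈ 0.390608 and Q = 44/937 ≈ 0.046958.
Under the Kimura two-parameter model, d = −½ ln(1 − 2P − Q) − ¼ ln(1 − 2Q).
1 − 2P − Q = 0.171826, giving −½ ln(0.171826) = 0.880636.
1 − 2Q = 0.906084, giving −¼ ln(0.906084) = 0.024656.
d = 0.880636 + 0.024656 = 0.905292.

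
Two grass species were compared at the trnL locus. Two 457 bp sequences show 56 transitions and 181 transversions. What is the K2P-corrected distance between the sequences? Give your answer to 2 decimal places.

P = 56/457 ≈ 0.122538 and Q = 181/457 ≈ 0.396061.
Under the Kimura two-parameter model, d = −½ ln(1 − 2P − Q) − ¼ ln(1 − 2Q).
1 − 2P − Q = 0.358863, giving −½ ln(0.358863) = 0.512407.
1 − 2Q = 0.207878, giving −¼ ln(0.207878) = 0.392701.
d = 0.512407 + 0.392701 = 0.905108.

0.91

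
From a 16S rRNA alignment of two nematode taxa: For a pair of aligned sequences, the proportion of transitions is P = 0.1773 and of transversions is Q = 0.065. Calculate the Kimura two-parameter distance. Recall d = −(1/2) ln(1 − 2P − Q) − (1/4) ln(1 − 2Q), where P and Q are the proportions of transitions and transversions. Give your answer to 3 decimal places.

Under the Kimura two-parameter model, d = −½ ln(1 − 2P − Q) − ¼ ln(1 − 2Q).
1 − 2P − Q = 0.5804, giving −½ ln(0.5804) = 0.272019.
1 − 2Q = 0.87, giving −¼ ln(0.87) = 0.034816.
d = 0.272019 + 0.034816 = 0.306835.

0.307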